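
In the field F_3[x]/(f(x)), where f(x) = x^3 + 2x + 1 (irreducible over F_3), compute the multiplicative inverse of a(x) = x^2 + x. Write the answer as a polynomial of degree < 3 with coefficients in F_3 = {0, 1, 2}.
a(x)^(-1) ≡ 2x + 1 (mod f(x))

Since f is irreducible over F_3, F_3[x]/(f) is a field and a(x) ≠ 0 has an inverse. Apply the extended Euclidean algorithm to f(x) and a(x) in F_3[x]: f(x) = (x + 2)·a(x) + (1). The last nonzero remainder is the constant 1 = gcd(f, a) in F_3. Back-substituting through the division chain expresses 1 = s(x)·a(x) + t(x)·f(x) with s(x) ≡ 2x + 1 (mod f), so a(x)^(-1) ≡ s(x) = 2x + 1 (mod f). Check: (x^2 + x)·(2x + 1) = 2x^3 + x ≡ 1 (mod x^3 + 2x + 1).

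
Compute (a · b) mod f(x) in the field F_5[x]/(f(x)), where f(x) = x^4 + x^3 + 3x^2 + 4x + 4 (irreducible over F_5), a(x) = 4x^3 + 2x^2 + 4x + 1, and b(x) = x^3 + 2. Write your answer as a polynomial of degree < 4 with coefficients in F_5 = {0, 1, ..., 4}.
a · b ≡ 4x^2 + 1 (mod f(x))

Multiply in F_5[x]: a(x)·b(x) = (4x^3 + 2x^2 + 4x + 1)·(x^3 + 2) = 4x^6 + 2x^5 + 4x^4 + 4x^3 + 4x^2 + 3x + 2. This has degree ≥ 4, so divide by f(x) over F_5: 4x^6 + 2x^5 + 4x^4 + 4x^3 + 4x^2 + 3x + 2 = (4x^2 + 3x + 4)·(x^4 + x^3 + 3x^2 + 4x + 4) + (4x^2 + 1). Hence a·b ≡ 4x^2 + 1 (mod f). (F_5[x]/(f) is a field with 5^4 = 625 elements since f is irreducible of degree 4.)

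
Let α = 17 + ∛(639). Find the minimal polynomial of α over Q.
m_α(x) = x^3 - 51x^2 + 867x - 5552

Set β = α - 17 = ∛(639), so β^3 = 639. Then (α - 17)^3 - 639 = 0, i.e. α is a root of g(x) = (x - 17)^3 - 639 = x^3 - 51x^2 + 867x - 5552. Since g(x) = h(x - 17) where h(x) = x^3 - 639, and h is irreducible over Q (because 639 is not a perfect cube, so h has no rational root, and a monic cubic with no rational root is irreducible), g is also irreducible (irreducibility is preserved under the substitution x → x - 17). Hence m_α(x) = x^3 - 51x^2 + 867x - 5552.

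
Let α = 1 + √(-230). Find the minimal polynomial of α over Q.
m_α(x) = x^2 - 2x + 231

From α - 1 = √(-230), squaring gives (α - 1)^2 = -230, i.e. α^2 - 2α + 1 = -230, so α^2 - 2α + 231 = 0. The discriminant of x^2 - 2x + 231 is (-2)^2 - 4·(231) = 4 - 924 = -920, and 4·(-230) is not a perfect square in Q since -230 is squarefree and ≠ 1. Hence x^2 - 2x + 231 is irreducible over Q and is the minimal polynomial of α.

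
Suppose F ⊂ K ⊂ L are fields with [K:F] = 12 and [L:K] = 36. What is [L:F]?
[L:F] = 432

The tower law says that for any tower of field extensions F ⊂ K ⊂ L with finite degrees, [L:F] = [L:K] · [K:F]. Here this gives [L:F] = 36 · 12 = 432.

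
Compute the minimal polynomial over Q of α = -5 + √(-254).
m_α(x) = x^2 + 10x + 279

From α + 5 = √(-254), squaring gives (α + 5)^2 = -254, i.e. α^2 + 10α + 25 = -254, so α^2 + 10α + 279 = 0. The discriminant of x^2 + 10x + 279 is (10)^2 - 4·(279) = 100 - 1116 = -1016, and 4·(-254) is not a perfect square in Q since -254 is squarefree and ≠ 1. Hence x^2 + 10x + 279 is irreducible over Q and is the minimal polynomial of α.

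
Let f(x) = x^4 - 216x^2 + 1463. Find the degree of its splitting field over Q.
[K : Q] = 4

Solving the quadratic in x^2: x^2 = (216 ± √(216^2 - 4·1463))/2 = (216 ± √40804)/2 = (216 ± 202)/2, giving x^2 = 7 or x^2 = 209. So f(x) = (x^2 - 7)(x^2 - 209) and the roots of f are ±√7, ±√209. Hence the splitting field is K = Q(√7, √209). Since 7 and 209 are distinct squarefree integers > 1, their product 1463 is not a perfect square, so √209 ∉ Q(√7). By the tower law [K:Q] = [Q(√7,√209):Q(√7)] · [Q(√7):Q] = 2 · 2 = 4.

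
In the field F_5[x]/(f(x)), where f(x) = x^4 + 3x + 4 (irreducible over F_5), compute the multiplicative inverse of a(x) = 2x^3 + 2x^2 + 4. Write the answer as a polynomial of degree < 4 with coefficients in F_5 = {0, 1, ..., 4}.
a(x)^(-1) ≡ 4x^3 + 3x^2 + 3x + 1 (mod f(x))

Since f is irreducible over F_5, F_5[x]/(f) is a field and a(x) ≠ 0 has an inverse. Apply the extended Euclidean algorithm to f(x) and a(x) in F_5[x]: f(x) = (3x + 2)·a(x) + (x^2 + x + 1);  a(x) = (2x)·(x^2 + x + 1) + (3x + 4);  (x^2 + x + 1) = (2x + 1)·(3x + 4) + (2). The last nonzero remainder is the constant 2 = gcd(f, a) in F_5. Back-substituting through the division chain expresses 2 = s(x)·a(x) + t(x)·f(x) with s(x) ≡ 3x^3 + x^2 + x + 2 (mod f), so (3x^3 + x^2 + x + 2)·a(x) ≡ 2 (mod f). Multiplying by 2^(-1) ≡ 3 in F_5 gives a(x)^(-1) ≡ 3·(3x^3 + x^2 + x + 2) ≡ 4x^3 + 3x^2 + 3x + 1 (mod f). Check: (2x^3 + 2x^2 + 4)·(4x^3 + 3x^2 + 3x + 1) = 3x^6 + 4x^5 + 2x^4 + 4x^3 + 4x^2 + 2x + 4 ≡ 1 (mod x^4 + 3x + 4).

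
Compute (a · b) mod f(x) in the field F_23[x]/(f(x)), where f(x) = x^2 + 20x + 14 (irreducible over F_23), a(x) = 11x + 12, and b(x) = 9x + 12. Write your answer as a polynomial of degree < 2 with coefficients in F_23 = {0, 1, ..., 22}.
a · b ≡ 8x (mod f(x))

Multiply in F_23[x]: a(x)·b(x) = (11x + 12)·(9x + 12) = 7x^2 + 10x + 6. This has degree ≥ 2, so divide by f(x) over F_23: 7x^2 + 10x + 6 = (7)·(x^2 + 20x + 14) + (8x). Hence a·b ≡ 8x (mod f). (F_23[x]/(f) is a field with 23^2 = 529 elements since f is irreducible of degree 2.)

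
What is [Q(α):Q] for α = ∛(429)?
[Q(α):Q] = 3

The minimal polynomial of α is x^3 - 429, irreducible over Q since 429 is not a perfect cube (so x^3 - 429 has no rational root). Hence [Q(α):Q] = deg(m_α) = 3.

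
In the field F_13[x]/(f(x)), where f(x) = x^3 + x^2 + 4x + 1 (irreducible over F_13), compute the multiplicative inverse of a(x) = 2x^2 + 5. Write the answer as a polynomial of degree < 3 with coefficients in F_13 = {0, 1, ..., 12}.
a(x)^(-1) ≡ 10x^2 + 7x + 12 (mod f(x))

Since f is irreducible over F_13, F_13[x]/(f) is a field and a(x) ≠ 0 has an inverse. Apply the extended Euclidean algorithm to f(x) and a(x) in F_13[x]: f(x) = (7x + 7)·a(x) + (8x + 5);  a(x) = (10x + 10)·(8x + 5) + (7). The last nonzero remainder is the constant 7 = gcd(f, a) in F_13. Back-substituting through the division chain expresses 7 = s(x)·a(x) + t(x)·f(x) with s(x) ≡ 5x^2 + 10x + 6 (mod f), so (5x^2 + 10x + 6)·a(x) ≡ 7 (mod f). Multiplying by 7^(-1) ≡ 2 in F_13 gives a(x)^(-1) ≡ 2·(5x^2 + 10x + 6) ≡ 10x^2 + 7x + 12 (mod f). Check: (2x^2 + 5)·(10x^2 + 7x + 12) = 7x^4 + x^3 + 9x^2 + 9x + 8 ≡ 1 (mod x^3 + x^2 + 4x + 1).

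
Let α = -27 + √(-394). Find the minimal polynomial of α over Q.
m_α(x) = x^2 + 54x + 1123

From α + 27 = √(-394), squaring gives (α + 27)^2 = -394, i.e. α^2 + 54α + 729 = -394, so α^2 + 54α + 1123 = 0. The discriminant of x^2 + 54x + 1123 is (54)^2 - 4·(1123) = 2916 - 4492 = -1576, and 4·(-394) is not a perfect square in Q since -394 is squarefree and ≠ 1. Hence x^2 + 54x + 1123 is irreducible over Q and is the minimal polynomial of α.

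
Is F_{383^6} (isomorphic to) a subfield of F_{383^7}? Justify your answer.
No: F_{383^6} is not a subfield of F_{383^7}

F_{p^m} embeds in F_{p^n} iff m | n. Here 6 ∤ 7 (since 7 = 1·6 + 1 with remainder 1 ≠ 0), so F_{383^6} is not a subfield of F_{383^7}. Equivalently: if it were, the tower law would give 6 = [F_{383^6}:F_383] dividing [F_{383^7}:F_383] = 7, contradiction.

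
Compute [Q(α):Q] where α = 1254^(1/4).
[Q(α):Q] = 4

α is a root of x^4 - 1254. By Eisenstein's criterion at the prime p = 2 (which divides the constant term 1254 but p^2 = 4 does not, since 1254 is squarefree), x^4 - 1254 is irreducible over Q. Hence [Q(α):Q] = 4.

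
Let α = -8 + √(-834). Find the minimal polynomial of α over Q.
m_α(x) = x^2 + 16x + 898

From α + 8 = √(-834), squaring gives (α + 8)^2 = -834, i.e. α^2 + 16α + 64 = -834, so α^2 + 16α + 898 = 0. The discriminant of x^2 + 16x + 898 is (16)^2 - 4·(898) = 256 - 3592 = -3336, and 4·(-834) is not a perfect square in Q since -834 is squarefree and ≠ 1. Hence x^2 + 16x + 898 is irreducible over Q and is the minimal polynomial of α.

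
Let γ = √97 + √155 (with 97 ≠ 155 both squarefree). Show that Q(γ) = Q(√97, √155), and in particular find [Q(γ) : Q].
[Q(γ) : Q] = 4 (equivalently, Q(γ) = Q(√97, √155))

Obviously Q(γ) ⊆ Q(√97, √155), and [Q(√97, √155):Q] = 4 (since 97, 155 are distinct squarefree integers > 1 with 15035 not a perfect square). To show equality we compute the minimal polynomial of γ. From γ = √97 + √155: γ^2 = 97 + 2√(15035) + 155 = 252 + 2√(15035), so γ^2 - 252 = 2√(15035); squaring, (γ^2 - 252)^2 = 4·15035, i.e. γ^4 - 504γ^2 + 63504 - 60140 = 0, i.e. γ^4 - 504γ^2 + 3364 = 0. So γ is a root of x^4 - 504x^2 + 3364. This polynomial is irreducible over Q: it has no rational root (each ±√97 ± √155 is irrational), and any factorization into two quadratics over Q would force √(15035) ∈ Q (pairing opposite roots) or √97, √155 ∈ Q (other pairings), all impossible. Hence [Q(γ):Q] = 4 = [Q(√97, √155):Q], so Q(γ) = Q(√97, √155).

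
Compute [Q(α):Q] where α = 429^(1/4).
[Q(α):Q] = 4

α is a root of x^4 - 429. By Eisenstein's criterion at the prime p = 3 (which divides the constant term 429 but p^2 = 9 does not, since 429 is squarefree), x^4 - 429 is irreducible over Q. Hence [Q(α):Q] = 4.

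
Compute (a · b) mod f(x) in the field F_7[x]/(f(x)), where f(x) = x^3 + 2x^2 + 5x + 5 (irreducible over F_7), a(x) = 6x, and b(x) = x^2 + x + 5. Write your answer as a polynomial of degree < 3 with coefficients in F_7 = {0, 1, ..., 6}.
a · b ≡ x^2 + 5 (mod f(x))

Multiply in F_7[x]: a(x)·b(x) = (6x)·(x^2 + x + 5) = 6x^3 + 6x^2 + 2x. This has degree ≥ 3, so divide by f(x) over F_7: 6x^3 + 6x^2 + 2x = (6)·(x^3 + 2x^2 + 5x + 5) + (x^2 + 5). Hence a·b ≡ x^2 + 5 (mod f). (F_7[x]/(f) is a field with 7^3 = 343 elements since f is irreducible of degree 3.)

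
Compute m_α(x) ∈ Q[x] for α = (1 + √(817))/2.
m_α(x) = x^2 - x - 204

From 2α - 1 = √(817), squaring gives (2α - 1)^2 = 817, i.e. 4α^2 - 4α + 1 = 817, so α^2 - α + (1 - 817)/4 = 0. Since 817 ≡ 1 (mod 4), (1 - 817)/4 = -204 ∈ Z. The polynomial x^2 - x - 204 has discriminant 1 - 4·(-204) = 817, which is not a perfect square in Q (d = 817 is squarefree and ≠ 1), so x^2 - x - 204 is irreducible over Q. It is the minimal polynomial of α.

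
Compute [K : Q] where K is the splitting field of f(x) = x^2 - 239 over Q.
[K : Q] = 2

f(x) = x^2 - 239 factors as (x - √239)(x + √239). The splitting field is K = Q(√239). Since 239 is squarefree and > 1, it is not a perfect square, so x^2 - 239 is irreducible over Q and [Q(√239) : Q] = 2. Hence [K : Q] = 2.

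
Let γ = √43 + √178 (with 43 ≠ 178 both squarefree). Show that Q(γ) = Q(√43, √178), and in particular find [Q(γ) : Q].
[Q(γ) : Q] = 4 (equivalently, Q(γ) = Q(√43, √178))

Obviously Q(γ) ⊆ Q(√43, √178), and [Q(√43, √178):Q] = 4 (since 43, 178 are distinct squarefree integers > 1 with 7654 not a perfect square). To show equality we compute the minimal polynomial of γ. From γ = √43 + √178: γ^2 = 43 + 2√(7654) + 178 = 221 + 2√(7654), so γ^2 - 221 = 2√(7654); squaring, (γ^2 - 221)^2 = 4·7654, i.e. γ^4 - 442γ^2 + 48841 - 30616 = 0, i.e. γ^4 - 442γ^2 + 18225 = 0. So γ is a root of x^4 - 442x^2 + 18225. This polynomial is irreducible over Q: it has no rational root (each ±√43 ± √178 is irrational), and any factorization into two quadratics over Q would force √(7654) ∈ Q (pairing opposite roots) or √43, √178 ∈ Q (other pairings), all impossible. Hence [Q(γ):Q] = 4 = [Q(√43, √178):Q], so Q(γ) = Q(√43, √178).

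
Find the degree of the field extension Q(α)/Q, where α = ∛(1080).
[Q(α):Q] = 3

The minimal polynomial of α is x^3 - 1080, irreducible over Q since 1080 is not a perfect cube (so x^3 - 1080 has no rational root). Hence [Q(α):Q] = deg(m_α) = 3.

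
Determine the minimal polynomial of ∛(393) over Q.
m_α(x) = x^3 - 393

α satisfies α^3 = 393, so x^3 - 393 annihilates α. By the rational root test, a rational root p/q (in lowest terms) of x^3 - 393 would satisfy p^3 = 393 q^3, forcing q = 1 and p^3 = 393; but 393 is not a perfect cube, contradiction. A monic cubic over Q with no rational root is irreducible (any nontrivial factorization would include a linear factor). Hence x^3 - 393 is the minimal polynomial of α, and in particular [Q(α):Q] = 3.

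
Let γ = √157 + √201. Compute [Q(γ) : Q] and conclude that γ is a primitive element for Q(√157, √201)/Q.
[Q(γ) : Q] = 4 (equivalently, Q(γ) = Q(√157, √201))

Obviously Q(γ) ⊆ Q(√157, √201), and [Q(√157, √201):Q] = 4 (since 157, 201 are distinct squarefree integers > 1 with 31557 not a perfect square). To show equality we compute the minimal polynomial of γ. From γ = √157 + √201: γ^2 = 157 + 2√(31557) + 201 = 358 + 2√(31557), so γ^2 - 358 = 2√(31557); squaring, (γ^2 - 358)^2 = 4·31557, i.e. γ^4 - 716γ^2 + 128164 - 126228 = 0, i.e. γ^4 - 716γ^2 + 1936 = 0. So γ is a root of x^4 - 716x^2 + 1936. This polynomial is irreducible over Q: it has no rational root (each ±√157 ± √201 is irrational), and any factorization into two quadratics over Q would force √(31557) ∈ Q (pairing opposite roots) or √157, √201 ∈ Q (other pairings), all impossible. Hence [Q(γ):Q] = 4 = [Q(√157, √201):Q], so Q(γ) = Q(√157, √201).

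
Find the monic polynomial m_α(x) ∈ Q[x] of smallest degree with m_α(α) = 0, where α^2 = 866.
m_α(x) = x^2 - 866

α satisfies α^2 - 866 = 0, so x^2 - 866 annihilates α. Since d = 866 is squarefree and ≠ 1, it is not a perfect square in Q, so x^2 - 866 has no rational root and is therefore irreducible over Q (a degree-2 polynomial over a field is irreducible iff it has no root). Hence m_α(x) = x^2 - 866.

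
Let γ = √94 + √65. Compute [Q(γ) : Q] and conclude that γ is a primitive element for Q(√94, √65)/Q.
[Q(γ) : Q] = 4 (equivalently, Q(γ) = Q(√94, √65))

Obviously Q(γ) ⊆ Q(√94, √65), and [Q(√94, √65):Q] = 4 (since 94, 65 are distinct squarefree integers > 1 with 6110 not a perfect square). To show equality we compute the minimal polynomial of γ. From γ = √94 + √65: γ^2 = 94 + 2√(6110) + 65 = 159 + 2√(6110), so γ^2 - 159 = 2√(6110); squaring, (γ^2 - 159)^2 = 4·6110, i.e. γ^4 - 318γ^2 + 25281 - 24440 = 0, i.e. γ^4 - 318γ^2 + 841 = 0. So γ is a root of x^4 - 318x^2 + 841. This polynomial is irreducible over Q: it has no rational root (each ±√94 ± √65 is irrational), and any factorization into two quadratics over Q would force √(6110) ∈ Q (pairing opposite roots) or √94, √65 ∈ Q (other pairings), all impossible. Hence [Q(γ):Q] = 4 = [Q(√94, √65):Q], so Q(γ) = Q(√94, √65).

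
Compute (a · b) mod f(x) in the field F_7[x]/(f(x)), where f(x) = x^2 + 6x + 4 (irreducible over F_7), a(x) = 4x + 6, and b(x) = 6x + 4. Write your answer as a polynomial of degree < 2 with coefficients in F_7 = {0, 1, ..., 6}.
a · b ≡ 6x + 5 (mod f(x))

Multiply in F_7[x]: a(x)·b(x) = (4x + 6)·(6x + 4) = 3x^2 + 3x + 3. This has degree ≥ 2, so divide by f(x) over F_7: 3x^2 + 3x + 3 = (3)·(x^2 + 6x + 4) + (6x + 5). Hence a·b ≡ 6x + 5 (mod f). (F_7[x]/(f) is a field with 7^2 = 49 elements since f is irreducible of degree 2.)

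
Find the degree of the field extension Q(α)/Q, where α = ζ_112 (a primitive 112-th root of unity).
[Q(α):Q] = 48

The minimal polynomial of ζ_112 over Q is the 112-th cyclotomic polynomial Φ_112(x), which is irreducible over Q and has degree φ(112) = 48. Hence [Q(α):Q] = φ(112) = 48.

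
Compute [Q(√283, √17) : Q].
[Q(√283, √17) : Q] = 4

[Q(√283):Q] = 2 (min poly x^2 - 283, irreducible since 283 is squarefree > 1). For the top step, suppose √17 ∈ Q(√283), say √17 = c + d√283 with c, d ∈ Q. Squaring: 17 = c^2 + 283d^2 + 2cd√283. Since √283 ∉ Q this forces 2cd = 0. If d = 0 then √17 = c ∈ Q, contradicting 17 squarefree > 1. If c = 0 then 17 = 283d^2, so 283·17 = (283d)^2 is a perfect square in Q — but 283·17 = 4811 is not a perfect square (since 283 and 17 are distinct squarefree integers). Contradiction. Hence √17 ∉ Q(√283), so x^2 - 17 stays irreducible over Q(√283) and [Q(√283, √17) : Q(√283)] = 2. By the tower law, [Q(√283, √17) : Q] = 2 · 2 = 4.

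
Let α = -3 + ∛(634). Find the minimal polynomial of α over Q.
m_α(x) = x^3 + 9x^2 + 27x - 607

Set β = α + 3 = ∛(634), so β^3 = 634. Then (α + 3)^3 - 634 = 0, i.e. α is a root of g(x) = (x + 3)^3 - 634 = x^3 + 9x^2 + 27x - 607. Since g(x) = h(x + 3) where h(x) = x^3 - 634, and h is irreducible over Q (because 634 is not a perfect cube, so h has no rational root, and a monic cubic with no rational root is irreducible), g is also irreducible (irreducibility is preserved under the substitution x → x + 3). Hence m_α(x) = x^3 + 9x^2 + 27x - 607.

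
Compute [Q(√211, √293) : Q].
[Q(√211, √293) : Q] = 4

[Q(√211):Q] = 2 (min poly x^2 - 211, irreducible since 211 is squarefree > 1). For the top step, suppose √293 ∈ Q(√211), say √293 = c + d√211 with c, d ∈ Q. Squaring: 293 = c^2 + 211d^2 + 2cd√211. Since √211 ∉ Q this forces 2cd = 0. If d = 0 then √293 = c ∈ Q, contradicting 293 squarefree > 1. If c = 0 then 293 = 211d^2, so 211·293 = (211d)^2 is a perfect square in Q — but 211·293 = 61823 is not a perfect square (since 211 and 293 are distinct squarefree integers). Contradiction. Hence √293 ∉ Q(√211), so x^2 - 293 stays irreducible over Q(√211) and [Q(√211, √293) : Q(√211)] = 2. By the tower law, [Q(√211, √293) : Q] = 2 · 2 = 4.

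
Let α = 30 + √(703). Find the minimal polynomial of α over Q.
m_α(x) = x^2 - 60x + 197

From α - 30 = √(703), squaring gives (α - 30)^2 = 703, i.e. α^2 - 60α + 900 = 703, so α^2 - 60α + 197 = 0. The discriminant of x^2 - 60x + 197 is (-60)^2 - 4·(197) = 3600 - 788 = 2812, and 4·(703) is not a perfect square in Q since 703 is squarefree and ≠ 1. Hence x^2 - 60x + 197 is irreducible over Q and is the minimal polynomial of α.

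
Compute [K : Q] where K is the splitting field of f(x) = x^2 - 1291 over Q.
[K : Q] = 2

f(x) = x^2 - 1291 factors as (x - √1291)(x + √1291). The splitting field is K = Q(√1291). Since 1291 is squarefree and > 1, it is not a perfect square, so x^2 - 1291 is irreducible over Q and [Q(√1291) : Q] = 2. Hence [K : Q] = 2.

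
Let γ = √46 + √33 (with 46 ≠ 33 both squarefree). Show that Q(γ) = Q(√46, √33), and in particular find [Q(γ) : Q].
[Q(γ) : Q] = 4 (equivalently, Q(γ) = Q(√46, √33))

Obviously Q(γ) ⊆ Q(√46, √33), and [Q(√46, √33):Q] = 4 (since 46, 33 are distinct squarefree integers > 1 with 1518 not a perfect square). To show equality we compute the minimal polynomial of γ. From γ = √46 + √33: γ^2 = 46 + 2√(1518) + 33 = 79 + 2√(1518), so γ^2 - 79 = 2√(1518); squaring, (γ^2 - 79)^2 = 4·1518, i.e. γ^4 - 158γ^2 + 6241 - 6072 = 0, i.e. γ^4 - 158γ^2 + 169 = 0. So γ is a root of x^4 - 158x^2 + 169. This polynomial is irreducible over Q: it has no rational root (each ±√46 ± √33 is irrational), and any factorization into two quadratics over Q would force √(1518) ∈ Q (pairing opposite roots) or √46, √33 ∈ Q (other pairings), all impossible. Hence [Q(γ):Q] = 4 = [Q(√46, √33):Q], so Q(γ) = Q(√46, √33).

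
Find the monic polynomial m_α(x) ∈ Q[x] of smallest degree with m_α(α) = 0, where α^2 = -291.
m_α(x) = x^2 + 291

α satisfies α^2 + 291 = 0, so x^2 + 291 annihilates α. Since d = -291 is squarefree and ≠ 1, it is not a perfect square in Q, so x^2 + 291 has no rational root and is therefore irreducible over Q (a degree-2 polynomial over a field is irreducible iff it has no root). Hence m_α(x) = x^2 + 291.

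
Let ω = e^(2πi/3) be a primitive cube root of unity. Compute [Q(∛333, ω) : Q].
[Q(∛333, ω) : Q] = 6

[Q(∛333):Q] = 3 (min poly x^3 - 333, irreducible since 333 is not a perfect cube). [Q(ω):Q] = 2 (min poly x^2 + x + 1). Since Q(∛333) ⊂ R and ω ∉ R, we have ω ∉ Q(∛333), so x^2 + x + 1 remains irreducible over Q(∛333) and [Q(∛333, ω) : Q(∛333)] = 2. By the tower law, [Q(∛333, ω) : Q] = 3 · 2 = 6. (In fact Q(∛333, ω) is the splitting field of x^3 - 333 over Q.)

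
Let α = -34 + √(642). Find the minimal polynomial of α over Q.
m_α(x) = x^2 + 68x + 514

From α + 34 = √(642), squaring gives (α + 34)^2 = 642, i.e. α^2 + 68α + 1156 = 642, so α^2 + 68α + 514 = 0. The discriminant of x^2 + 68x + 514 is (68)^2 - 4·(514) = 4624 - 2056 = 2568, and 4·(642) is not a perfect square in Q since 642 is squarefree and ≠ 1. Hence x^2 + 68x + 514 is irreducible over Q and is the minimal polynomial of α.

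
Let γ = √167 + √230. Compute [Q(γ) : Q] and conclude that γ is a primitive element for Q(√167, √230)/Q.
[Q(γ) : Q] = 4 (equivalently, Q(γ) = Q(√167, √230))

Obviously Q(γ) ⊆ Q(√167, √230), and [Q(√167, √230):Q] = 4 (since 167, 230 are distinct squarefree integers > 1 with 38410 not a perfect square). To show equality we compute the minimal polynomial of γ. From γ = √167 + √230: γ^2 = 167 + 2√(38410) + 230 = 397 + 2√(38410), so γ^2 - 397 = 2√(38410); squaring, (γ^2 - 397)^2 = 4·38410, i.e. γ^4 - 794γ^2 + 157609 - 153640 = 0, i.e. γ^4 - 794γ^2 + 3969 = 0. So γ is a root of x^4 - 794x^2 + 3969. This polynomial is irreducible over Q: it has no rational root (each ±√167 ± √230 is irrational), and any factorization into two quadratics over Q would force √(38410) ∈ Q (pairing opposite roots) or √167, √230 ∈ Q (other pairings), all impossible. Hence [Q(γ):Q] = 4 = [Q(√167, √230):Q], so Q(γ) = Q(√167, √230).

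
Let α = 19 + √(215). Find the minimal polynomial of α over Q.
m_α(x) = x^2 - 38x + 146

From α - 19 = √(215), squaring gives (α - 19)^2 = 215, i.e. α^2 - 38α + 361 = 215, so α^2 - 38α + 146 = 0. The discriminant of x^2 - 38x + 146 is (-38)^2 - 4·(146) = 1444 - 584 = 860, and 4·(215) is not a perfect square in Q since 215 is squarefree and ≠ 1. Hence x^2 - 38x + 146 is irreducible over Q and is the minimal polynomial of α.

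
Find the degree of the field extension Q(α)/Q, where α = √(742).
[Q(α):Q] = 2

[Q(α):Q] equals the degree of the minimal polynomial of α. Here α^2 = 742 and x^2 - 742 is irreducible (d = 742 is squarefree, ≠ 1, hence not a square), so deg(m_α) = 2. Thus [Q(α):Q] = 2.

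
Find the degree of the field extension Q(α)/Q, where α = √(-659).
[Q(α):Q] = 2

[Q(α):Q] equals the degree of the minimal polynomial of α. Here α^2 = -659 and x^2 + 659 is irreducible (d = -659 is squarefree, ≠ 1, hence not a square), so deg(m_α) = 2. Thus [Q(α):Q] = 2.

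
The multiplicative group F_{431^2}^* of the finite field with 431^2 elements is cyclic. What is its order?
|F_{431^2}^*| = 185760

F_{431^2} has 431^2 = 185761 elements; its multiplicative group consists of all nonzero elements, so |F_{431^2}^*| = 185761 - 1 = 185760. (It is cyclic since any finite subgroup of the multiplicative group of a field is cyclic.)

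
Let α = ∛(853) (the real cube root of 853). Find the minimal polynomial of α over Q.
m_α(x) = x^3 - 853

α satisfies α^3 = 853, so x^3 - 853 annihilates α. By the rational root test, a rational root p/q (in lowest terms) of x^3 - 853 would satisfy p^3 = 853 q^3, forcing q = 1 and p^3 = 853; but 853 is not a perfect cube, contradiction. A monic cubic over Q with no rational root is irreducible (any nontrivial factorization would include a linear factor). Hence x^3 - 853 is the minimal polynomial of α, and in particular [Q(α):Q] = 3.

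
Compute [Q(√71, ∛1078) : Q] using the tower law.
[Q(√71, ∛1078) : Q] = 6

Let L = Q(√71, ∛1078). Since Q(√71) ⊂ L and [Q(√71):Q] = 2, the tower law gives 2 | [L:Q]. Likewise Q(∛1078) ⊂ L with [Q(∛1078):Q] = 3 (because 1078 is not a perfect cube), so 3 | [L:Q]. As gcd(2,3) = 1, [L:Q] is divisible by 6. Conversely L is generated over Q by √71 and ∛1078, so [L:Q] ≤ 2·3 = 6. Therefore [Q(√71, ∛1078) : Q] = 6.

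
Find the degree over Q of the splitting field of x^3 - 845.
[K : Q] = 6

The roots of x^3 - 845 are ∛845, ω∛845, ω^2∛845 where ω = e^(2πi/3) is a primitive cube root of unity, so K = Q(∛845, ω). Now [Q(∛845):Q] = 3 (since 845 is not a perfect cube, x^3 - 845 is irreducible) and [Q(ω):Q] = 2. Both 2 and 3 divide [K:Q], and [K:Q] ≤ 3·2 = 6, so [K:Q] = 6. (Equivalently: Q(∛845) ⊂ R but ω ∉ R, so [K : Q(∛845)] = 2.)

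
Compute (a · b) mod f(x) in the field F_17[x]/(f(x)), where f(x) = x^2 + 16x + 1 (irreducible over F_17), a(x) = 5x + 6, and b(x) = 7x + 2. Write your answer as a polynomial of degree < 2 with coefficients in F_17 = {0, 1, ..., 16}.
a · b ≡ 2x + 11 (mod f(x))

Multiply in F_17[x]: a(x)·b(x) = (5x + 6)·(7x + 2) = x^2 + x + 12. This has degree ≥ 2, so divide by f(x) over F_17: x^2 + x + 12 = (1)·(x^2 + 16x + 1) + (2x + 11). Hence a·b ≡ 2x + 11 (mod f). (F_17[x]/(f) is a field with 17^2 = 289 elements since f is irreducible of degree 2.)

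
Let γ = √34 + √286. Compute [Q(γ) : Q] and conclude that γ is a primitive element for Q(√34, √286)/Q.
[Q(γ) : Q] = 4 (equivalently, Q(γ) = Q(√34, √286))

Obviously Q(γ) ⊆ Q(√34, √286), and [Q(√34, √286):Q] = 4 (since 34, 286 are distinct squarefree integers > 1 with 9724 not a perfect square). To show equality we compute the minimal polynomial of γ. From γ = √34 + √286: γ^2 = 34 + 2√(9724) + 286 = 320 + 2√(9724), so γ^2 - 320 = 2√(9724); squaring, (γ^2 - 320)^2 = 4·9724, i.e. γ^4 - 640γ^2 + 102400 - 38896 = 0, i.e. γ^4 - 640γ^2 + 63504 = 0. So γ is a root of x^4 - 640x^2 + 63504. This polynomial is irreducible over Q: it has no rational root (each ±√34 ± √286 is irrational), and any factorization into two quadratics over Q would force √(9724) ∈ Q (pairing opposite roots) or √34, √286 ∈ Q (other pairings), all impossible. Hence [Q(γ):Q] = 4 = [Q(√34, √286):Q], so Q(γ) = Q(√34, √286).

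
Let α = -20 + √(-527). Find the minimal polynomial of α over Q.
m_α(x) = x^2 + 40x + 927

From α + 20 = √(-527), squaring gives (α + 20)^2 = -527, i.e. α^2 + 40α + 400 = -527, so α^2 + 40α + 927 = 0. The discriminant of x^2 + 40x + 927 is (40)^2 - 4·(927) = 1600 - 3708 = -2108, and 4·(-527) is not a perfect square in Q since -527 is squarefree and ≠ 1. Hence x^2 + 40x + 927 is irreducible over Q and is the minimal polynomial of α.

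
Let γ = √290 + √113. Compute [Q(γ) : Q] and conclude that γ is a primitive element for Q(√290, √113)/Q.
[Q(γ) : Q] = 4 (equivalently, Q(γ) = Q(√290, √113))

Obviously Q(γ) ⊆ Q(√290, √113), and [Q(√290, √113):Q] = 4 (since 290, 113 are distinct squarefree integers > 1 with 32770 not a perfect square). To show equality we compute the minimal polynomial of γ. From γ = √290 + √113: γ^2 = 290 + 2√(32770) + 113 = 403 + 2√(32770), so γ^2 - 403 = 2√(32770); squaring, (γ^2 - 403)^2 = 4·32770, i.e. γ^4 - 806γ^2 + 162409 - 131080 = 0, i.e. γ^4 - 806γ^2 + 31329 = 0. So γ is a root of x^4 - 806x^2 + 31329. This polynomial is irreducible over Q: it has no rational root (each ±√290 ± √113 is irrational), and any factorization into two quadratics over Q would force √(32770) ∈ Q (pairing opposite roots) or √290, √113 ∈ Q (other pairings), all impossible. Hence [Q(γ):Q] = 4 = [Q(√290, √113):Q], so Q(γ) = Q(√290, √113).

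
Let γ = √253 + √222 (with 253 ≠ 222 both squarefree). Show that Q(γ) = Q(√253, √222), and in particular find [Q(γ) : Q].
[Q(γ) : Q] = 4 (equivalently, Q(γ) = Q(√253, √222))

Obviously Q(γ) ⊆ Q(√253, √222), and [Q(√253, √222):Q] = 4 (since 253, 222 are distinct squarefree integers > 1 with 56166 not a perfect square). To show equality we compute the minimal polynomial of γ. From γ = √253 + √222: γ^2 = 253 + 2√(56166) + 222 = 475 + 2√(56166), so γ^2 - 475 = 2√(56166); squaring, (γ^2 - 475)^2 = 4·56166, i.e. γ^4 - 950γ^2 + 225625 - 224664 = 0, i.e. γ^4 - 950γ^2 + 961 = 0. So γ is a root of x^4 - 950x^2 + 961. This polynomial is irreducible over Q: it has no rational root (each ±√253 ± √222 is irrational), and any factorization into two quadratics over Q would force √(56166) ∈ Q (pairing opposite roots) or √253, √222 ∈ Q (other pairings), all impossible. Hence [Q(γ):Q] = 4 = [Q(√253, √222):Q], so Q(γ) = Q(√253, √222).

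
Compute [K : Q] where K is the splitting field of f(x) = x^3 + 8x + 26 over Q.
[K : Q] = 6

By the rational root test, any rational root of the monic integer polynomial f(x) = x^3 + 8x + 26 must be an integer dividing the constant term 26, i.e. one of ±{1, 2, 13, 26}. Evaluating: f(1) = 35, f(-1) = 17, f(2) = 50, f(-2) = 2, f(13) = 2327, f(-13) = -2275, f(26) = 17810, f(-26) = -17758; none is 0, so f has no rational root and is therefore irreducible over Q (a cubic with no linear factor over a field is irreducible). For an irreducible cubic, the Galois group is A_3 or S_3 according as the discriminant disc(f) = -4a^3 - 27b^2 = -4·(8)^3 - 27·(26)^2 = -20300 is or is not a square in Q. Here disc(f) = -20300 is not a perfect square in Q, so the Galois group of f over Q is not contained in A_3 and must be all of S_3. The splitting field has degree |S_3| = 6 over Q, so [K : Q] = 6.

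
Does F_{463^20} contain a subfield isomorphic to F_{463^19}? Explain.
No: F_{463^19} is not a subfield of F_{463^20}

F_{p^m} embeds in F_{p^n} iff m | n. Here 19 ∤ 20 (since 20 = 1·19 + 1 with remainder 1 ≠ 0), so F_{463^19} is not a subfield of F_{463^20}. Equivalently: if it were, the tower law would give 19 = [F_{463^19}:F_463] dividing [F_{463^20}:F_463] = 20, contradiction.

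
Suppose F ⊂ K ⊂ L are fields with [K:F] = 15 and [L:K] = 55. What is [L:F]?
[L:F] = 825

The tower law says that for any tower of field extensions F ⊂ K ⊂ L with finite degrees, [L:F] = [L:K] · [K:F]. Here this gives [L:F] = 55 · 15 = 825.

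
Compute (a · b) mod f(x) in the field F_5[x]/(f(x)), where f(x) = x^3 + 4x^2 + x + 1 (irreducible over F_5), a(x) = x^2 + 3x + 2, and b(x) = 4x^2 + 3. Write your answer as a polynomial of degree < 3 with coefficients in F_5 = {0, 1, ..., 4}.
a · b ≡ 3x^2 + 4x (mod f(x))

Multiply in F_5[x]: a(x)·b(x) = (x^2 + 3x + 2)·(4x^2 + 3) = 4x^4 + 2x^3 + x^2 + 4x + 1. This has degree ≥ 3, so divide by f(x) over F_5: 4x^4 + 2x^3 + x^2 + 4x + 1 = (4x + 1)·(x^3 + 4x^2 + x + 1) + (3x^2 + 4x). Hence a·b ≡ 3x^2 + 4x (mod f). (F_5[x]/(f) is a field with 5^3 = 125 elements since f is irreducible of degree 3.)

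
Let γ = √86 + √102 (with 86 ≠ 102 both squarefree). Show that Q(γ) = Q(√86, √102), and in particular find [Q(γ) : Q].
[Q(γ) : Q] = 4 (equivalently, Q(γ) = Q(√86, √102))

Obviously Q(γ) ⊆ Q(√86, √102), and [Q(√86, √102):Q] = 4 (since 86, 102 are distinct squarefree integers > 1 with 8772 not a perfect square). To show equality we compute the minimal polynomial of γ. From γ = √86 + √102: γ^2 = 86 + 2√(8772) + 102 = 188 + 2√(8772), so γ^2 - 188 = 2√(8772); squaring, (γ^2 - 188)^2 = 4·8772, i.e. γ^4 - 376γ^2 + 35344 - 35088 = 0, i.e. γ^4 - 376γ^2 + 256 = 0. So γ is a root of x^4 - 376x^2 + 256. This polynomial is irreducible over Q: it has no rational root (each ±√86 ± √102 is irrational), and any factorization into two quadratics over Q would force √(8772) ∈ Q (pairing opposite roots) or √86, √102 ∈ Q (other pairings), all impossible. Hence [Q(γ):Q] = 4 = [Q(√86, √102):Q], so Q(γ) = Q(√86, √102).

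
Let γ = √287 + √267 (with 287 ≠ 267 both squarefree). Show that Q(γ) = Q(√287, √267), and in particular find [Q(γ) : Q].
[Q(γ) : Q] = 4 (equivalently, Q(γ) = Q(√287, √267))

Obviously Q(γ) ⊆ Q(√287, √267), and [Q(√287, √267):Q] = 4 (since 287, 267 are distinct squarefree integers > 1 with 76629 not a perfect square). To show equality we compute the minimal polynomial of γ. From γ = √287 + √267: γ^2 = 287 + 2√(76629) + 267 = 554 + 2√(76629), so γ^2 - 554 = 2√(76629); squaring, (γ^2 - 554)^2 = 4·76629, i.e. γ^4 - 1108γ^2 + 306916 - 306516 = 0, i.e. γ^4 - 1108γ^2 + 400 = 0. So γ is a root of x^4 - 1108x^2 + 400. This polynomial is irreducible over Q: it has no rational root (each ±√287 ± √267 is irrational), and any factorization into two quadratics over Q would force √(76629) ∈ Q (pairing opposite roots) or √287, √267 ∈ Q (other pairings), all impossible. Hence [Q(γ):Q] = 4 = [Q(√287, √267):Q], so Q(γ) = Q(√287, √267).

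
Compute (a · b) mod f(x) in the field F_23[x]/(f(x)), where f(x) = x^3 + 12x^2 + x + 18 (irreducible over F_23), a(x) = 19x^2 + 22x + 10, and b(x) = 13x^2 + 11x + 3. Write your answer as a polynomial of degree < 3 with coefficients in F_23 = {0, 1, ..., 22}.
a · b ≡ 2x^2 + 16x + 13 (mod f(x))

Multiply in F_23[x]: a(x)·b(x) = (19x^2 + 22x + 10)·(13x^2 + 11x + 3) = 17x^4 + 12x^3 + 15x^2 + 15x + 7. This has degree ≥ 3, so divide by f(x) over F_23: 17x^4 + 12x^3 + 15x^2 + 15x + 7 = (17x + 15)·(x^3 + 12x^2 + x + 18) + (2x^2 + 16x + 13). Hence a·b ≡ 2x^2 + 16x + 13 (mod f). (F_23[x]/(f) is a field with 23^3 = 12167 elements since f is irreducible of degree 3.)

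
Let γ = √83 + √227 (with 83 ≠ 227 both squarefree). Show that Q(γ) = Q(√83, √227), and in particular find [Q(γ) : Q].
[Q(γ) : Q] = 4 (equivalently, Q(γ) = Q(√83, √227))

Obviously Q(γ) ⊆ Q(√83, √227), and [Q(√83, √227):Q] = 4 (since 83, 227 are distinct squarefree integers > 1 with 18841 not a perfect square). To show equality we compute the minimal polynomial of γ. From γ = √83 + √227: γ^2 = 83 + 2√(18841) + 227 = 310 + 2√(18841), so γ^2 - 310 = 2√(18841); squaring, (γ^2 - 310)^2 = 4·18841, i.e. γ^4 - 620γ^2 + 96100 - 75364 = 0, i.e. γ^4 - 620γ^2 + 20736 = 0. So γ is a root of x^4 - 620x^2 + 20736. This polynomial is irreducible over Q: it has no rational root (each ±√83 ± √227 is irrational), and any factorization into two quadratics over Q would force √(18841) ∈ Q (pairing opposite roots) or √83, √227 ∈ Q (other pairings), all impossible. Hence [Q(γ):Q] = 4 = [Q(√83, √227):Q], so Q(γ) = Q(√83, √227).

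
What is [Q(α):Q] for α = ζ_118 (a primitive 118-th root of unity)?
[Q(α):Q] = 58

The minimal polynomial of ζ_118 over Q is the 118-th cyclotomic polynomial Φ_118(x), which is irreducible over Q and has degree φ(118) = 58. Hence [Q(α):Q] = φ(118) = 58.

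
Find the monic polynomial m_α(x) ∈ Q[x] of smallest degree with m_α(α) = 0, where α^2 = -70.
m_α(x) = x^2 + 70

α satisfies α^2 + 70 = 0, so x^2 + 70 annihilates α. Since d = -70 is squarefree and ≠ 1, it is not a perfect square in Q, so x^2 + 70 has no rational root and is therefore irreducible over Q (a degree-2 polynomial over a field is irreducible iff it has no root). Hence m_α(x) = x^2 + 70.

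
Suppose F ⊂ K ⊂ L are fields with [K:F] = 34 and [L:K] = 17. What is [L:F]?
[L:F] = 578

The tower law says that for any tower of field extensions F ⊂ K ⊂ L with finite degrees, [L:F] = [L:K] · [K:F]. Here this gives [L:F] = 17 · 34 = 578.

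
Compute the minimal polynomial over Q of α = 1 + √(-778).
m_α(x) = x^2 - 2x + 779

From α - 1 = √(-778), squaring gives (α - 1)^2 = -778, i.e. α^2 - 2α + 1 = -778, so α^2 - 2α + 779 = 0. The discriminant of x^2 - 2x + 779 is (-2)^2 - 4·(779) = 4 - 3116 = -3112, and 4·(-778) is not a perfect square in Q since -778 is squarefree and ≠ 1. Hence x^2 - 2x + 779 is irreducible over Q and is the minimal polynomial of α.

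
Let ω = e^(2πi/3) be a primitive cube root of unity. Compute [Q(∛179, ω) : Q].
[Q(∛179, ω) : Q] = 6

[Q(∛179):Q] = 3 (min poly x^3 - 179, irreducible since 179 is not a perfect cube). [Q(ω):Q] = 2 (min poly x^2 + x + 1). Since Q(∛179) ⊂ R and ω ∉ R, we have ω ∉ Q(∛179), so x^2 + x + 1 remains irreducible over Q(∛179) and [Q(∛179, ω) : Q(∛179)] = 2. By the tower law, [Q(∛179, ω) : Q] = 3 · 2 = 6. (In fact Q(∛179, ω) is the splitting field of x^3 - 179 over Q.)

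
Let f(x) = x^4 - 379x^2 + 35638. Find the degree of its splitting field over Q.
[K : Q] = 4

Solving the quadratic in x^2: x^2 = (379 ± √(379^2 - 4·35638))/2 = (379 ± √1089)/2 = (379 ± 33)/2, giving x^2 = 206 or x^2 = 173. So f(x) = (x^2 - 206)(x^2 - 173) and the roots of f are ±√206, ±√173. Hence the splitting field is K = Q(√206, √173). Since 206 and 173 are distinct squarefree integers > 1, their product 35638 is not a perfect square, so √173 ∉ Q(√206). By the tower law [K:Q] = [Q(√206,√173):Q(√206)] · [Q(√206):Q] = 2 · 2 = 4.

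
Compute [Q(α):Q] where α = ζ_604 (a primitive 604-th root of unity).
[Q(α):Q] = 300

The minimal polynomial of ζ_604 over Q is the 604-th cyclotomic polynomial Φ_604(x), which is irreducible over Q and has degree φ(604) = 300. Hence [Q(α):Q] = φ(604) = 300.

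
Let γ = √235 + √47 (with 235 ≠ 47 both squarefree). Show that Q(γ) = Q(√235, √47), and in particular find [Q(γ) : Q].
[Q(γ) : Q] = 4 (equivalently, Q(γ) = Q(√235, √47))

Obviously Q(γ) ⊆ Q(√235, √47), and [Q(√235, √47):Q] = 4 (since 235, 47 are distinct squarefree integers > 1 with 11045 not a perfect square). To show equality we compute the minimal polynomial of γ. From γ = √235 + √47: γ^2 = 235 + 2√(11045) + 47 = 282 + 2√(11045), so γ^2 - 282 = 2√(11045); squaring, (γ^2 - 282)^2 = 4·11045, i.e. γ^4 - 564γ^2 + 79524 - 44180 = 0, i.e. γ^4 - 564γ^2 + 35344 = 0. So γ is a root of x^4 - 564x^2 + 35344. This polynomial is irreducible over Q: it has no rational root (each ±√235 ± √47 is irrational), and any factorization into two quadratics over Q would force √(11045) ∈ Q (pairing opposite roots) or √235, √47 ∈ Q (other pairings), all impossible. Hence [Q(γ):Q] = 4 = [Q(√235, √47):Q], so Q(γ) = Q(√235, √47).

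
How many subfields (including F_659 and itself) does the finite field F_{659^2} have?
F_{659^2} has 2 subfields

The subfields of F_{p^n} are exactly the fields F_{p^d} for d | n (each is the fixed field of the unique index-d subgroup of Gal(F_{p^n}/F_p) ≅ Z/nZ). The divisors of n = 2 are {1, 2}, giving 2 subfields: F_{659^1}, F_{659^2}.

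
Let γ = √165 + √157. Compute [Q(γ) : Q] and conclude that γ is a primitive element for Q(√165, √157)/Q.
[Q(γ) : Q] = 4 (equivalently, Q(γ) = Q(√165, √157))

Obviously Q(γ) ⊆ Q(√165, √157), and [Q(√165, √157):Q] = 4 (since 165, 157 are distinct squarefree integers > 1 with 25905 not a perfect square). To show equality we compute the minimal polynomial of γ. From γ = √165 + √157: γ^2 = 165 + 2√(25905) + 157 = 322 + 2√(25905), so γ^2 - 322 = 2√(25905); squaring, (γ^2 - 322)^2 = 4·25905, i.e. γ^4 - 644γ^2 + 103684 - 103620 = 0, i.e. γ^4 - 644γ^2 + 64 = 0. So γ is a root of x^4 - 644x^2 + 64. This polynomial is irreducible over Q: it has no rational root (each ±√165 ± √157 is irrational), and any factorization into two quadratics over Q would force √(25905) ∈ Q (pairing opposite roots) or √165, √157 ∈ Q (other pairings), all impossible. Hence [Q(γ):Q] = 4 = [Q(√165, √157):Q], so Q(γ) = Q(√165, √157).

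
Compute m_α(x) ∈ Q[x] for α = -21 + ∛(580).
m_α(x) = x^3 + 63x^2 + 1323x + 8681

Set β = α + 21 = ∛(580), so β^3 = 580. Then (α + 21)^3 - 580 = 0, i.e. α is a root of g(x) = (x + 21)^3 - 580 = x^3 + 63x^2 + 1323x + 8681. Since g(x) = h(x + 21) where h(x) = x^3 - 580, and h is irreducible over Q (because 580 is not a perfect cube, so h has no rational root, and a monic cubic with no rational root is irreducible), g is also irreducible (irreducibility is preserved under the substitution x → x + 21). Hence m_α(x) = x^3 + 63x^2 + 1323x + 8681.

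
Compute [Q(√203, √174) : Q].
[Q(√203, √174) : Q] = 4

[Q(√203):Q] = 2 (min poly x^2 - 203, irreducible since 203 is squarefree > 1). For the top step, suppose √174 ∈ Q(√203), say √174 = c + d√203 with c, d ∈ Q. Squaring: 174 = c^2 + 203d^2 + 2cd√203. Since √203 ∉ Q this forces 2cd = 0. If d = 0 then √174 = c ∈ Q, contradicting 174 squarefree > 1. If c = 0 then 174 = 203d^2, so 203·174 = (203d)^2 is a perfect square in Q — but 203·174 = 35322 is not a perfect square (since 203 and 174 are distinct squarefree integers). Contradiction. Hence √174 ∉ Q(√203), so x^2 - 174 stays irreducible over Q(√203) and [Q(√203, √174) : Q(√203)] = 2. By the tower law, [Q(√203, √174) : Q] = 2 · 2 = 4.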